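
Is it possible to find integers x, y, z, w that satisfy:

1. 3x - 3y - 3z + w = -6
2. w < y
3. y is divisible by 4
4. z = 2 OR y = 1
Yes

Take x = 3, y = 4, z = 2, w = 3. Substituting into each constraint:
  (1) 3(3) - 3(4) - 3(2) + 3 = -6 ✓
  (2) 3 < 4 ✓
  (3) 4 = 4 × 1, remainder 0 ✓
  (4) z = 2, target 2 ✓ (first branch holds)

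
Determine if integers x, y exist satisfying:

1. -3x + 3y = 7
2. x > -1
No

Even the single constraint (-3x + 3y = 7) is infeasible over the integers.

  - -3x + 3y = 7: every term on the left is divisible by 3, so the LHS ≡ 0 (mod 3), but the RHS 7 is not — no integer solution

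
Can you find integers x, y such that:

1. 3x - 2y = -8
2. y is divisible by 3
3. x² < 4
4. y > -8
No

A contradictory subset is {3x - 2y = -8, y is divisible by 3}. No integer assignment can satisfy these jointly:

  - 3x - 2y = -8: is a linear equation tying the variables together
  - y is divisible by 3: restricts y to multiples of 3

Modular obstruction: writing y = 3y', every remaining term of the linear equation is divisible by 3, so the left side is ≡ 0 (mod 3); but the right side -8 ≡ 1 (mod 3). No integers can satisfy it.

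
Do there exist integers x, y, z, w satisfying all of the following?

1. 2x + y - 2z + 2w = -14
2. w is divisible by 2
Yes

Take x = 0, y = 0, z = 7, w = 0. Substituting into each constraint:
  (1) 2(0) + 0 - 2(7) + 2(0) = -14 ✓
  (2) 0 = 2 × 0, remainder 0 ✓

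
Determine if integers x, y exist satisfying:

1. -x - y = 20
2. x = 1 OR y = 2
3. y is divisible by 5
No

The full constraint system is jointly infeasible over the integers. Each constraint and what it forces:

  - -x - y = 20: is a linear equation tying the variables together
  - x = 1 OR y = 2: forces a choice: either x = 1 or y = 2
  - y is divisible by 5: restricts y to multiples of 5

Split on the disjunction (x = 1 OR y = 2):
  • If x = 1: with x = 1, writing y = 5y', every remaining term of the linear equation is divisible by 5, so the left side is ≡ 0 (mod 5); but the right side 21 ≡ 1 (mod 5). No integers can satisfy it.
  • If y = 2: this contradicts the divisibility constraint — 2 is not a multiple of 5.
Both branches are infeasible, so the system has no integer solution.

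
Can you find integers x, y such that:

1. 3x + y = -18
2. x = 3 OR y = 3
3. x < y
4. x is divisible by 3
No

The full constraint system is jointly infeasible over the integers. Each constraint and what it forces:

  - 3x + y = -18: is a linear equation tying the variables together
  - x = 3 OR y = 3: forces a choice: either x = 3 or y = 3
  - x < y: bounds one variable relative to another variable
  - x is divisible by 3: restricts x to multiples of 3

Split on the disjunction (x = 3 OR y = 3):
  • If x = 3: the equation forces y = -27, giving (x, y) = (3, -27), which violates y > x.
  • If y = 3: with y = 3, writing x = 3x', every remaining term of the linear equation is divisible by 9, so the left side is ≡ 0 (mod 9); but the right side -21 ≡ 6 (mod 9). No integers can satisfy it.
Both branches are infeasible, so the system has no integer solution.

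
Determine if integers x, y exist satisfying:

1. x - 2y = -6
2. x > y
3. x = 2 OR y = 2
No

The full constraint system is jointly infeasible over the integers. Each constraint and what it forces:

  - x - 2y = -6: is a linear equation tying the variables together
  - x > y: bounds one variable relative to another variable
  - x = 2 OR y = 2: forces a choice: either x = 2 or y = 2

Split on the disjunction (x = 2 OR y = 2):
  • If x = 2: the equation forces y = 4, giving (x, y) = (2, 4), which violates x > y.
  • If y = 2: the equation forces x = -2, giving (y, x) = (2, -2), which violates x > y.
Both branches are infeasible, so the system has no integer solution.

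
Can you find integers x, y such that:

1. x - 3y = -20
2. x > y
Yes

Take x = 13, y = 11. Substituting into each constraint:
  (1) 13 - 3(11) = -20 ✓
  (2) 13 > 11 ✓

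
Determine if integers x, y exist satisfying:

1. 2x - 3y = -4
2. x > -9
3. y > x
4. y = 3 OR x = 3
No

A contradictory subset is {2x - 3y = -4, y > x, y = 3 OR x = 3}. No integer assignment can satisfy these jointly:

  - 2x - 3y = -4: is a linear equation tying the variables together
  - y > x: bounds one variable relative to another variable
  - y = 3 OR x = 3: forces a choice: either y = 3 or x = 3

Split on the disjunction (y = 3 OR x = 3):
  • If y = 3: with y = 3, every remaining term of the linear equation is divisible by 2, so the left side is ≡ 0 (mod 2); but the right side 5 ≡ 1 (mod 2). No integers can satisfy it.
  • If x = 3: with x = 3, every remaining term of the linear equation is divisible by 3, so the left side is ≡ 0 (mod 3); but the right side -10 ≡ 2 (mod 3). No integers can satisfy it.
Both branches are infeasible, so the system has no integer solution.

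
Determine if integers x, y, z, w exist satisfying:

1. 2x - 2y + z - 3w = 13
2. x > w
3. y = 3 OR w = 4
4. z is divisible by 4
Yes

Take x = -16, y = 3, z = 0, w = -17. Substituting into each constraint:
  (1) 2(-16) - 2(3) + 0 - 3(-17) = 13 ✓
  (2) -16 > -17 ✓
  (3) y = 3, target 3 ✓ (first branch holds)
  (4) 0 = 4 × 0, remainder 0 ✓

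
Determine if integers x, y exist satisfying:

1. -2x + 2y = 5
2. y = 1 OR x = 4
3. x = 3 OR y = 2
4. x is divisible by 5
No

Even the single constraint (-2x + 2y = 5) is infeasible over the integers.

  - -2x + 2y = 5: every term on the left is divisible by 2, so the LHS ≡ 0 (mod 2), but the RHS 5 is not — no integer solution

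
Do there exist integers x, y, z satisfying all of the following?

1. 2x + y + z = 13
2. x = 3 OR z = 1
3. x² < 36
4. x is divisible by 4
Yes

Take x = 0, y = 12, z = 1. Substituting into each constraint:
  (1) 2(0) + 12 + 1 = 13 ✓
  (2) z = 1, target 1 ✓ (second branch holds)
  (3) x² = (0)² = 0, and 0 < 36 ✓
  (4) 0 = 4 × 0, remainder 0 ✓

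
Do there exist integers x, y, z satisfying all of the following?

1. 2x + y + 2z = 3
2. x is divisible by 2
Yes

Take x = 0, y = 1, z = 1. Substituting into each constraint:
  (1) 2(0) + 1 + 2(1) = 3 ✓
  (2) 0 = 2 × 0, remainder 0 ✓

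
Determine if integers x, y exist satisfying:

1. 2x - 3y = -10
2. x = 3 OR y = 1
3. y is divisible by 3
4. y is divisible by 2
No

A contradictory subset is {2x - 3y = -10, x = 3 OR y = 1}. No integer assignment can satisfy these jointly:

  - 2x - 3y = -10: is a linear equation tying the variables together
  - x = 3 OR y = 1: forces a choice: either x = 3 or y = 1

Split on the disjunction (x = 3 OR y = 1):
  • If x = 3: with x = 3, every remaining term of the linear equation is divisible by 3, so the left side is ≡ 0 (mod 3); but the right side -16 ≡ 2 (mod 3). No integers can satisfy it.
  • If y = 1: with y = 1, every remaining term of the linear equation is divisible by 2, so the left side is ≡ 0 (mod 2); but the right side -7 ≡ 1 (mod 2). No integers can satisfy it.
Both branches are infeasible, so the system has no integer solution.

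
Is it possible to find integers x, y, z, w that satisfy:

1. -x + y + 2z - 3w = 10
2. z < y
Yes

Take x = 0, y = 1, z = 0, w = -3. Substituting into each constraint:
  (1) 0 + 1 + 2(0) - 3(-3) = 10 ✓
  (2) 0 < 1 ✓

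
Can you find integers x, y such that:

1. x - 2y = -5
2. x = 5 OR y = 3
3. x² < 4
Yes

Take x = 1, y = 3. Substituting into each constraint:
  (1) 1 - 2(3) = -5 ✓
  (2) y = 3, target 3 ✓ (second branch holds)
  (3) x² = (1)² = 1, and 1 < 4 ✓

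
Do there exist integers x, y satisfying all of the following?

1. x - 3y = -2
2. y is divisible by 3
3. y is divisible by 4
Yes

Take x = -2, y = 0. Substituting into each constraint:
  (1) (-2) - 3(0) = -2 ✓
  (2) 0 = 3 × 0, remainder 0 ✓
  (3) 0 = 4 × 0, remainder 0 ✓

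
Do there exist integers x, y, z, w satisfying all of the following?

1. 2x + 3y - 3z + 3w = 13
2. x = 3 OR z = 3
Yes

Take x = 11, y = 0, z = 3, w = 0. Substituting into each constraint:
  (1) 2(11) + 3(0) - 3(3) + 3(0) = 13 ✓
  (2) z = 3, target 3 ✓ (second branch holds)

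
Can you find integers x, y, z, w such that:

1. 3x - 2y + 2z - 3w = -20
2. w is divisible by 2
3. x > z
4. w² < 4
Yes

Take x = 2, y = 14, z = 1, w = 0. Substituting into each constraint:
  (1) 3(2) - 2(14) + 2(1) - 3(0) = -20 ✓
  (2) 0 = 2 × 0, remainder 0 ✓
  (3) 2 > 1 ✓
  (4) w² = (0)² = 0, and 0 < 4 ✓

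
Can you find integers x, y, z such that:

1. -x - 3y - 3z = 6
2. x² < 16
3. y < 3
Yes

Take x = 0, y = -2, z = 0. Substituting into each constraint:
  (1) 0 - 3(-2) - 3(0) = 6 ✓
  (2) x² = (0)² = 0, and 0 < 16 ✓
  (3) -2 < 3 ✓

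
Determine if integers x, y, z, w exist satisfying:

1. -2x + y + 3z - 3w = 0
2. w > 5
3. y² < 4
Yes

Take x = 0, y = 0, z = 6, w = 6. Substituting into each constraint:
  (1) -2(0) + 0 + 3(6) - 3(6) = 0 ✓
  (2) 6 > 5 ✓
  (3) y² = (0)² = 0, and 0 < 4 ✓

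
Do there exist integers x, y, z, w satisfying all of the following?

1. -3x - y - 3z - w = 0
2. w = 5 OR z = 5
Yes

Take x = 0, y = 1, z = -2, w = 5. Substituting into each constraint:
  (1) -3(0) + (-1) - 3(-2) + (-5) = 0 ✓
  (2) w = 5, target 5 ✓ (first branch holds)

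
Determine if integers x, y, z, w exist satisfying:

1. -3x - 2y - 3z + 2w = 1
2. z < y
Yes

Take x = 0, y = 2, z = 1, w = 4. Substituting into each constraint:
  (1) -3(0) - 2(2) - 3(1) + 2(4) = 1 ✓
  (2) 1 < 2 ✓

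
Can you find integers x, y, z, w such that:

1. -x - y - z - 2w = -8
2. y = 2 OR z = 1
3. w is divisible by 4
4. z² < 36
Yes

Take x = 7, y = 2, z = -1, w = 0. Substituting into each constraint:
  (1) (-7) + (-2) + 1 - 2(0) = -8 ✓
  (2) y = 2, target 2 ✓ (first branch holds)
  (3) 0 = 4 × 0, remainder 0 ✓
  (4) z² = (-1)² = 1, and 1 < 36 ✓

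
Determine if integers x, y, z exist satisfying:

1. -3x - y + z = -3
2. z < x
Yes

Take x = 0, y = 2, z = -1. Substituting into each constraint:
  (1) -3(0) + (-2) + (-1) = -3 ✓
  (2) -1 < 0 ✓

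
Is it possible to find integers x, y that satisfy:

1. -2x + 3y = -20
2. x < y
Yes

Take x = -23, y = -22. Substituting into each constraint:
  (1) -2(-23) + 3(-22) = -20 ✓
  (2) -23 < -22 ✓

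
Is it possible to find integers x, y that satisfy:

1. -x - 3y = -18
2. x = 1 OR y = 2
Yes

Take x = 12, y = 2. Substituting into each constraint:
  (1) (-12) - 3(2) = -18 ✓
  (2) y = 2, target 2 ✓ (second branch holds)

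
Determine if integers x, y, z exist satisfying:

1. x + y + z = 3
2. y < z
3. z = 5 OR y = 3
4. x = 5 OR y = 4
Yes

Take x = -6, y = 4, z = 5. Substituting into each constraint:
  (1) (-6) + 4 + 5 = 3 ✓
  (2) 4 < 5 ✓
  (3) z = 5, target 5 ✓ (first branch holds)
  (4) y = 4, target 4 ✓ (second branch holds)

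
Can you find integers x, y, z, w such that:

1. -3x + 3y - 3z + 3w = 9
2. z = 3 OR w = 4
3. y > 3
Yes

Take x = 3, y = 4, z = 2, w = 4. Substituting into each constraint:
  (1) -3(3) + 3(4) - 3(2) + 3(4) = 9 ✓
  (2) w = 4, target 4 ✓ (second branch holds)
  (3) 4 > 3 ✓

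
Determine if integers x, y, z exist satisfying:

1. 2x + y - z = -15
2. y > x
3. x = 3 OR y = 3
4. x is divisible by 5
Yes

Take x = 0, y = 3, z = 18. Substituting into each constraint:
  (1) 2(0) + 3 + (-18) = -15 ✓
  (2) 3 > 0 ✓
  (3) y = 3, target 3 ✓ (second branch holds)
  (4) 0 = 5 × 0, remainder 0 ✓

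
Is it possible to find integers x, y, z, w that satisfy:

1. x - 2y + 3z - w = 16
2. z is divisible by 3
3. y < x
Yes

Take x = 1, y = 0, z = 0, w = -15. Substituting into each constraint:
  (1) 1 - 2(0) + 3(0) + 15 = 16 ✓
  (2) 0 = 3 × 0, remainder 0 ✓
  (3) 0 < 1 ✓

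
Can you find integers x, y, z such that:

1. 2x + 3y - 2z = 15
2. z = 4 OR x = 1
Yes

Take x = 1, y = 7, z = 4. Substituting into each constraint:
  (1) 2(1) + 3(7) - 2(4) = 15 ✓
  (2) z = 4, target 4 ✓ (first branch holds)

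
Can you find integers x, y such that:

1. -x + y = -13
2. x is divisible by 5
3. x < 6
Yes

Take x = 0, y = -13. Substituting into each constraint:
  (1) 0 + (-13) = -13 ✓
  (2) 0 = 5 × 0, remainder 0 ✓
  (3) 0 < 6 ✓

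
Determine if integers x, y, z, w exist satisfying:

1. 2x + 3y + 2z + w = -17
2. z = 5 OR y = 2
Yes

Take x = 0, y = 2, z = 0, w = -23. Substituting into each constraint:
  (1) 2(0) + 3(2) + 2(0) + (-23) = -17 ✓
  (2) y = 2, target 2 ✓ (second branch holds)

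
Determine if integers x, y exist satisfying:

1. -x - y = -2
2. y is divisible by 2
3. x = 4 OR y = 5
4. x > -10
Yes

Take x = 4, y = -2. Substituting into each constraint:
  (1) (-4) + 2 = -2 ✓
  (2) -2 = 2 × -1, remainder 0 ✓
  (3) x = 4, target 4 ✓ (first branch holds)
  (4) 4 > -10 ✓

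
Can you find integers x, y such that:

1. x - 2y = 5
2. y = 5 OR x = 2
Yes

Take x = 15, y = 5. Substituting into each constraint:
  (1) 15 - 2(5) = 5 ✓
  (2) y = 5, target 5 ✓ (first branch holds)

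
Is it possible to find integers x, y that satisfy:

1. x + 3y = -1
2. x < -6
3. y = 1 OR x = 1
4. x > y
No

A contradictory subset is {x + 3y = -1, x < -6, x > y}. No integer assignment can satisfy these jointly:

  - x + 3y = -1: is a linear equation tying the variables together
  - x < -6: bounds one variable relative to a constant
  - x > y: bounds one variable relative to another variable

Propagating the comparison: y < x and x ≤ -7 give y ≤ -8. Range argument: with x ∈ [−∞, -7], y ∈ [−∞, -8], the left side of the equation is at most -31, but the right side is -1 > -31. No integer solution exists.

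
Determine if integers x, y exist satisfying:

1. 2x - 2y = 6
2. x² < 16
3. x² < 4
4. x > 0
Yes

Take x = 1, y = -2. Substituting into each constraint:
  (1) 2(1) - 2(-2) = 6 ✓
  (2) x² = (1)² = 1, and 1 < 16 ✓
  (3) x² = (1)² = 1, and 1 < 4 ✓
  (4) 1 > 0 ✓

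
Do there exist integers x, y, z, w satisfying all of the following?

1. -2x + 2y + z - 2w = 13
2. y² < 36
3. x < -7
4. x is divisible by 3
Yes

Take x = -9, y = 0, z = 1, w = 3. Substituting into each constraint:
  (1) -2(-9) + 2(0) + 1 - 2(3) = 13 ✓
  (2) y² = (0)² = 0, and 0 < 36 ✓
  (3) -9 < -7 ✓
  (4) -9 = 3 × -3, remainder 0 ✓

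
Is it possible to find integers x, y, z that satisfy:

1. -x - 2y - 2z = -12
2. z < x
Yes

Take x = 2, y = 4, z = 1. Substituting into each constraint:
  (1) (-2) - 2(4) - 2(1) = -12 ✓
  (2) 1 < 2 ✓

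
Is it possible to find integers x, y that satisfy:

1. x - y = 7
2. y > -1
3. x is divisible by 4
Yes

Take x = 8, y = 1. Substituting into each constraint:
  (1) 8 + (-1) = 7 ✓
  (2) 1 > -1 ✓
  (3) 8 = 4 × 2, remainder 0 ✓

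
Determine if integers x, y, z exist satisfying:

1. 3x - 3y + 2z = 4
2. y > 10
Yes

Take x = 11, y = 11, z = 2. Substituting into each constraint:
  (1) 3(11) - 3(11) + 2(2) = 4 ✓
  (2) 11 > 10 ✓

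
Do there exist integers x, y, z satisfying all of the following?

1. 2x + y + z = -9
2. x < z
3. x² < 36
Yes

Take x = -1, y = -7, z = 0. Substituting into each constraint:
  (1) 2(-1) + (-7) + 0 = -9 ✓
  (2) -1 < 0 ✓
  (3) x² = (-1)² = 1, and 1 < 36 ✓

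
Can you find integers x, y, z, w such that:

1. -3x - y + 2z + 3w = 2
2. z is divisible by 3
Yes

Take x = 0, y = 1, z = 0, w = 1. Substituting into each constraint:
  (1) -3(0) + (-1) + 2(0) + 3(1) = 2 ✓
  (2) 0 = 3 × 0, remainder 0 ✓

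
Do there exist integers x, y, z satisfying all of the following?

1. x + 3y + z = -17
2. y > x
Yes

Take x = 0, y = 1, z = -20. Substituting into each constraint:
  (1) 0 + 3(1) + (-20) = -17 ✓
  (2) 1 > 0 ✓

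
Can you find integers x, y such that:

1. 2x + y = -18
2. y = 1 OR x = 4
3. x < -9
No

The full constraint system is jointly infeasible over the integers. Each constraint and what it forces:

  - 2x + y = -18: is a linear equation tying the variables together
  - y = 1 OR x = 4: forces a choice: either y = 1 or x = 4
  - x < -9: bounds one variable relative to a constant

Split on the disjunction (y = 1 OR x = 4):
  • If y = 1: with y = 1, every remaining term of the linear equation is divisible by 2, so the left side is ≡ 0 (mod 2); but the right side -19 ≡ 1 (mod 2). No integers can satisfy it.
  • If x = 4: this contradicts the bound x ≤ -10.
Both branches are infeasible, so the system has no integer solution.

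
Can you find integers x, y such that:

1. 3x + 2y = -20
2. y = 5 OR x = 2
Yes

Take x = 2, y = -13. Substituting into each constraint:
  (1) 3(2) + 2(-13) = -20 ✓
  (2) x = 2, target 2 ✓ (second branch holds)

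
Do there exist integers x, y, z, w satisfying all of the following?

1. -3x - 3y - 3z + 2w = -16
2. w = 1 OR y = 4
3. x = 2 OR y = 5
Yes

Take x = 0, y = 5, z = 1, w = 1. Substituting into each constraint:
  (1) -3(0) - 3(5) - 3(1) + 2(1) = -16 ✓
  (2) w = 1, target 1 ✓ (first branch holds)
  (3) y = 5, target 5 ✓ (second branch holds)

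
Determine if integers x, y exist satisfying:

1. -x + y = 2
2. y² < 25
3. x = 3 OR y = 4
Yes

Take x = 2, y = 4. Substituting into each constraint:
  (1) (-2) + 4 = 2 ✓
  (2) y² = (4)² = 16, and 16 < 25 ✓
  (3) y = 4, target 4 ✓ (second branch holds)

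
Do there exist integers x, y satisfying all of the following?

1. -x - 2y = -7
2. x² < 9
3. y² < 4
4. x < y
No

A contradictory subset is {-x - 2y = -7, y² < 4, x < y}. No integer assignment can satisfy these jointly:

  - -x - 2y = -7: is a linear equation tying the variables together
  - y² < 4: restricts y to |y| ≤ 1
  - x < y: bounds one variable relative to another variable

Propagating the comparison: x < y and y ≤ 1 give x ≤ 0. Range argument: with x ∈ [−∞, 0], y ∈ [-1, 1], the left side of the equation is at least -2, but the right side is -7 < -2. No integer solution exists.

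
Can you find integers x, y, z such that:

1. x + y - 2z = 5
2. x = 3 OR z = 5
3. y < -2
Yes

Take x = 18, y = -3, z = 5. Substituting into each constraint:
  (1) 18 + (-3) - 2(5) = 5 ✓
  (2) z = 5, target 5 ✓ (second branch holds)
  (3) -3 < -2 ✓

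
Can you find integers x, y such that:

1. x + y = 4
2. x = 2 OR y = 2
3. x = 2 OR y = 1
Yes

Take x = 2, y = 2. Substituting into each constraint:
  (1) 2 + 2 = 4 ✓
  (2) x = 2, target 2 ✓ (first branch holds)
  (3) x = 2, target 2 ✓ (first branch holds)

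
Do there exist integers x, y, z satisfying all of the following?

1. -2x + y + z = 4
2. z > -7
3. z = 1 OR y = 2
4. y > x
Yes

Take x = 1, y = 2, z = 4. Substituting into each constraint:
  (1) -2(1) + 2 + 4 = 4 ✓
  (2) 4 > -7 ✓
  (3) y = 2, target 2 ✓ (second branch holds)
  (4) 2 > 1 ✓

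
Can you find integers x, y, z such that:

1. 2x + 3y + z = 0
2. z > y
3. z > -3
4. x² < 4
Yes

Take x = 0, y = -1, z = 3. Substituting into each constraint:
  (1) 2(0) + 3(-1) + 3 = 0 ✓
  (2) 3 > -1 ✓
  (3) 3 > -3 ✓
  (4) x² = (0)² = 0, and 0 < 4 ✓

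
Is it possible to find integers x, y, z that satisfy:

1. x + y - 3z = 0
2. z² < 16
Yes

Take x = 0, y = 0, z = 0. Substituting into each constraint:
  (1) 0 + 0 - 3(0) = 0 ✓
  (2) z² = (0)² = 0, and 0 < 16 ✓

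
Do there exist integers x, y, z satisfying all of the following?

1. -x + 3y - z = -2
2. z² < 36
Yes

Take x = 0, y = 0, z = 2. Substituting into each constraint:
  (1) 0 + 3(0) + (-2) = -2 ✓
  (2) z² = (2)² = 4, and 4 < 36 ✓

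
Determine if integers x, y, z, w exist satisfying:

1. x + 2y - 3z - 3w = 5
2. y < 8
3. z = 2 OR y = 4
Yes

Take x = 2, y = 0, z = 2, w = -3. Substituting into each constraint:
  (1) 2 + 2(0) - 3(2) - 3(-3) = 5 ✓
  (2) 0 < 8 ✓
  (3) z = 2, target 2 ✓ (first branch holds)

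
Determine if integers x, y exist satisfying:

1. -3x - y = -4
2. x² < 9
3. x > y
Yes

Take x = 2, y = -2. Substituting into each constraint:
  (1) -3(2) + 2 = -4 ✓
  (2) x² = (2)² = 4, and 4 < 9 ✓
  (3) 2 > -2 ✓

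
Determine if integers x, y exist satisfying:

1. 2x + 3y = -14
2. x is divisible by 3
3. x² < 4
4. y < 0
No

A contradictory subset is {2x + 3y = -14, x is divisible by 3}. No integer assignment can satisfy these jointly:

  - 2x + 3y = -14: is a linear equation tying the variables together
  - x is divisible by 3: restricts x to multiples of 3

Modular obstruction: writing x = 3x', every remaining term of the linear equation is divisible by 3, so the left side is ≡ 0 (mod 3); but the right side -14 ≡ 1 (mod 3). No integers can satisfy it.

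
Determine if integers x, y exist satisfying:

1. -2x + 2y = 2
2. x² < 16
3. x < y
Yes

Take x = -1, y = 0. Substituting into each constraint:
  (1) -2(-1) + 2(0) = 2 ✓
  (2) x² = (-1)² = 1, and 1 < 16 ✓
  (3) -1 < 0 ✓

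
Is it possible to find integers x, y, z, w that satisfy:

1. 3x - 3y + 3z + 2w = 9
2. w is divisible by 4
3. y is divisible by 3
Yes

Take x = 3, y = 0, z = 0, w = 0. Substituting into each constraint:
  (1) 3(3) - 3(0) + 3(0) + 2(0) = 9 ✓
  (2) 0 = 4 × 0, remainder 0 ✓
  (3) 0 = 3 × 0, remainder 0 ✓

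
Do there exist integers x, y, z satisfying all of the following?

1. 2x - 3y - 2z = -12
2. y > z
Yes

Take x = -7, y = 0, z = -1. Substituting into each constraint:
  (1) 2(-7) - 3(0) - 2(-1) = -12 ✓
  (2) 0 > -1 ✓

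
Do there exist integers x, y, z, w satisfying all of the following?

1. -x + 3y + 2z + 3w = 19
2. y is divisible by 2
Yes

Take x = 1, y = 0, z = 10, w = 0. Substituting into each constraint:
  (1) (-1) + 3(0) + 2(10) + 3(0) = 19 ✓
  (2) 0 = 2 × 0, remainder 0 ✓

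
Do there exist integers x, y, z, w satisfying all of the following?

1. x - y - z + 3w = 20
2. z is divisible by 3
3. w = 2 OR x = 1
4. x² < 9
Yes

Take x = 0, y = -2, z = -12, w = 2. Substituting into each constraint:
  (1) 0 + 2 + 12 + 3(2) = 20 ✓
  (2) -12 = 3 × -4, remainder 0 ✓
  (3) w = 2, target 2 ✓ (first branch holds)
  (4) x² = (0)² = 0, and 0 < 9 ✓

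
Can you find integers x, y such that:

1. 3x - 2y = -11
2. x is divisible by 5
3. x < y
Yes

Take x = -5, y = -2. Substituting into each constraint:
  (1) 3(-5) - 2(-2) = -11 ✓
  (2) -5 = 5 × -1, remainder 0 ✓
  (3) -5 < -2 ✓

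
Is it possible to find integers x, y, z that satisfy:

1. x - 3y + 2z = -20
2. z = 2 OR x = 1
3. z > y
Yes

Take x = -21, y = 1, z = 2. Substituting into each constraint:
  (1) (-21) - 3(1) + 2(2) = -20 ✓
  (2) z = 2, target 2 ✓ (first branch holds)
  (3) 2 > 1 ✓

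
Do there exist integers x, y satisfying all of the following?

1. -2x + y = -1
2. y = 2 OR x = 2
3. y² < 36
Yes

Take x = 2, y = 3. Substituting into each constraint:
  (1) -2(2) + 3 = -1 ✓
  (2) x = 2, target 2 ✓ (second branch holds)
  (3) y² = (3)² = 9, and 9 < 36 ✓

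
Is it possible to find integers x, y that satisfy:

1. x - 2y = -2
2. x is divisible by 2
Yes

Take x = 0, y = 1. Substituting into each constraint:
  (1) 0 - 2(1) = -2 ✓
  (2) 0 = 2 × 0, remainder 0 ✓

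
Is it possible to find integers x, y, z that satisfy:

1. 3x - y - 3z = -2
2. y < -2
Yes

Take x = 0, y = -4, z = 2. Substituting into each constraint:
  (1) 3(0) + 4 - 3(2) = -2 ✓
  (2) -4 < -2 ✓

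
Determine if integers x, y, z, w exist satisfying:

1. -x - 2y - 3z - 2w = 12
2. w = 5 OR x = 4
Yes

Take x = -22, y = 0, z = 0, w = 5. Substituting into each constraint:
  (1) 22 - 2(0) - 3(0) - 2(5) = 12 ✓
  (2) w = 5, target 5 ✓ (first branch holds)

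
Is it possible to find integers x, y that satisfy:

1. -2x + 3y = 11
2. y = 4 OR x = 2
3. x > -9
Yes

Take x = 2, y = 5. Substituting into each constraint:
  (1) -2(2) + 3(5) = 11 ✓
  (2) x = 2, target 2 ✓ (second branch holds)
  (3) 2 > -9 ✓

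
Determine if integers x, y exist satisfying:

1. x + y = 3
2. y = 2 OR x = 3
Yes

Take x = 3, y = 0. Substituting into each constraint:
  (1) 3 + 0 = 3 ✓
  (2) x = 3, target 3 ✓ (second branch holds)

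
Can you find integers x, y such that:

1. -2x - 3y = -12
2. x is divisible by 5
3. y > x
Yes

Take x = 0, y = 4. Substituting into each constraint:
  (1) -2(0) - 3(4) = -12 ✓
  (2) 0 = 5 × 0, remainder 0 ✓
  (3) 4 > 0 ✓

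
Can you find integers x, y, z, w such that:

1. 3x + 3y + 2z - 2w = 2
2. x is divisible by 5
Yes

Take x = 0, y = 0, z = 0, w = -1. Substituting into each constraint:
  (1) 3(0) + 3(0) + 2(0) - 2(-1) = 2 ✓
  (2) 0 = 5 × 0, remainder 0 ✓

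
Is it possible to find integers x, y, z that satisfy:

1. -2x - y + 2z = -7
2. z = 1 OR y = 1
Yes

Take x = 0, y = 1, z = -3. Substituting into each constraint:
  (1) -2(0) + (-1) + 2(-3) = -7 ✓
  (2) y = 1, target 1 ✓ (second branch holds)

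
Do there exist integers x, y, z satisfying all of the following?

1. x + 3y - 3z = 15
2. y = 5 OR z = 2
Yes

Take x = 9, y = 4, z = 2. Substituting into each constraint:
  (1) 9 + 3(4) - 3(2) = 15 ✓
  (2) z = 2, target 2 ✓ (second branch holds)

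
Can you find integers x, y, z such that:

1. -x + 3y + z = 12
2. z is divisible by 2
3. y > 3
Yes

Take x = 0, y = 4, z = 0. Substituting into each constraint:
  (1) 0 + 3(4) + 0 = 12 ✓
  (2) 0 = 2 × 0, remainder 0 ✓
  (3) 4 > 3 ✓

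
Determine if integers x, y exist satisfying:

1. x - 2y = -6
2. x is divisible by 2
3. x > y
Yes

Take x = 8, y = 7. Substituting into each constraint:
  (1) 8 - 2(7) = -6 ✓
  (2) 8 = 2 × 4, remainder 0 ✓
  (3) 8 > 7 ✓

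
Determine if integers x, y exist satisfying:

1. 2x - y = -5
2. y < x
Yes

Take x = -6, y = -7. Substituting into each constraint:
  (1) 2(-6) + 7 = -5 ✓
  (2) -7 < -6 ✓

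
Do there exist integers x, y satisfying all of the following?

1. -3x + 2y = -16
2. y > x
Yes

Take x = 18, y = 19. Substituting into each constraint:
  (1) -3(18) + 2(19) = -16 ✓
  (2) 19 > 18 ✓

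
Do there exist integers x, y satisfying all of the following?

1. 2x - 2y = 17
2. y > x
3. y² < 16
No

Even the single constraint (2x - 2y = 17) is infeasible over the integers.

  - 2x - 2y = 17: every term on the left is divisible by 2, so the LHS ≡ 0 (mod 2), but the RHS 17 is not — no integer solution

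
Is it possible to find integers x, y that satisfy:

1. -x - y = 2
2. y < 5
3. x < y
Yes

Take x = -2, y = 0. Substituting into each constraint:
  (1) 2 + 0 = 2 ✓
  (2) 0 < 5 ✓
  (3) -2 < 0 ✓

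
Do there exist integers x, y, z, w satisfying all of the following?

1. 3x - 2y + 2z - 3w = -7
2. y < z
Yes

Take x = 0, y = 0, z = 1, w = 3. Substituting into each constraint:
  (1) 3(0) - 2(0) + 2(1) - 3(3) = -7 ✓
  (2) 0 < 1 ✓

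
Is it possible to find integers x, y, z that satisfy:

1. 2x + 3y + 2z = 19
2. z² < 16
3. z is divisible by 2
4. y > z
Yes

Take x = 8, y = 1, z = 0. Substituting into each constraint:
  (1) 2(8) + 3(1) + 2(0) = 19 ✓
  (2) z² = (0)² = 0, and 0 < 16 ✓
  (3) 0 = 2 × 0, remainder 0 ✓
  (4) 1 > 0 ✓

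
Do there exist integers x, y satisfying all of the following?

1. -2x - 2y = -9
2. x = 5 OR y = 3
No

Even the single constraint (-2x - 2y = -9) is infeasible over the integers.

  - -2x - 2y = -9: every term on the left is divisible by 2, so the LHS ≡ 0 (mod 2), but the RHS -9 is not — no integer solution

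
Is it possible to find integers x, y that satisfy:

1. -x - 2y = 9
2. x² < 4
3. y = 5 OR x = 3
No

The full constraint system is jointly infeasible over the integers. Each constraint and what it forces:

  - -x - 2y = 9: is a linear equation tying the variables together
  - x² < 4: restricts x to |x| ≤ 1
  - y = 5 OR x = 3: forces a choice: either y = 5 or x = 3

Split on the disjunction (y = 5 OR x = 3):
  • If y = 5: the equation forces x = -19, but x² < 4 requires |x| ≤ 1.
  • If x = 3: this contradicts x² < 4, which requires |x| ≤ 1.
Both branches are infeasible, so the system has no integer solution.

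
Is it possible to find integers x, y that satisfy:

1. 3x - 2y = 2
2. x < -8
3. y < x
Yes

Take x = -10, y = -16. Substituting into each constraint:
  (1) 3(-10) - 2(-16) = 2 ✓
  (2) -10 < -8 ✓
  (3) -16 < -10 ✓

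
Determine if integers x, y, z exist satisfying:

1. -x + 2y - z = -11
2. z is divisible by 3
Yes

Take x = 11, y = 0, z = 0. Substituting into each constraint:
  (1) (-11) + 2(0) + 0 = -11 ✓
  (2) 0 = 3 × 0, remainder 0 ✓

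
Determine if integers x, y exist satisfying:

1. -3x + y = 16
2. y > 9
Yes

Take x = 0, y = 16. Substituting into each constraint:
  (1) -3(0) + 16 = 16 ✓
  (2) 16 > 9 ✓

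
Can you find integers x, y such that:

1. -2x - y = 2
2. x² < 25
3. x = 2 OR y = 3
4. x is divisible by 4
No

A contradictory subset is {-2x - y = 2, x = 2 OR y = 3, x is divisible by 4}. No integer assignment can satisfy these jointly:

  - -2x - y = 2: is a linear equation tying the variables together
  - x = 2 OR y = 3: forces a choice: either x = 2 or y = 3
  - x is divisible by 4: restricts x to multiples of 4

Split on the disjunction (x = 2 OR y = 3):
  • If x = 2: this contradicts the divisibility constraint — 2 is not a multiple of 4.
  • If y = 3: with y = 3, writing x = 4x', every remaining term of the linear equation is divisible by 8, so the left side is ≡ 0 (mod 8); but the right side 5 ≡ 5 (mod 8). No integers can satisfy it.
Both branches are infeasible, so the system has no integer solution.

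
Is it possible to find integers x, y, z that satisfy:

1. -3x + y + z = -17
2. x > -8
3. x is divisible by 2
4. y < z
Yes

Take x = 6, y = 0, z = 1. Substituting into each constraint:
  (1) -3(6) + 0 + 1 = -17 ✓
  (2) 6 > -8 ✓
  (3) 6 = 2 × 3, remainder 0 ✓
  (4) 0 < 1 ✓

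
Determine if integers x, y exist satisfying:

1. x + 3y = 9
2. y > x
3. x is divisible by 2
Yes

Take x = 0, y = 3. Substituting into each constraint:
  (1) 0 + 3(3) = 9 ✓
  (2) 3 > 0 ✓
  (3) 0 = 2 × 0, remainder 0 ✓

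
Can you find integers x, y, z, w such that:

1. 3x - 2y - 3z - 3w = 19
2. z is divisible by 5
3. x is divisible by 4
Yes

Take x = 0, y = -11, z = 0, w = 1. Substituting into each constraint:
  (1) 3(0) - 2(-11) - 3(0) - 3(1) = 19 ✓
  (2) 0 = 5 × 0, remainder 0 ✓
  (3) 0 = 4 × 0, remainder 0 ✓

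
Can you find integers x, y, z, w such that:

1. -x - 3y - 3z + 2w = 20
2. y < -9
Yes

Take x = 10, y = -10, z = 0, w = 0. Substituting into each constraint:
  (1) (-10) - 3(-10) - 3(0) + 2(0) = 20 ✓
  (2) -10 < -9 ✓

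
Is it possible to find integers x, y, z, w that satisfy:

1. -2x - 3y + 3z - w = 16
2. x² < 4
Yes

Take x = 0, y = 0, z = 6, w = 2. Substituting into each constraint:
  (1) -2(0) - 3(0) + 3(6) + (-2) = 16 ✓
  (2) x² = (0)² = 0, and 0 < 4 ✓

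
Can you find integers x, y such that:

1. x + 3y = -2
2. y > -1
Yes

Take x = -2, y = 0. Substituting into each constraint:
  (1) (-2) + 3(0) = -2 ✓
  (2) 0 > -1 ✓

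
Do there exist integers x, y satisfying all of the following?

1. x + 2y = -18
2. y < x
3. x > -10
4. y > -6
No

A contradictory subset is {x + 2y = -18, y < x, y > -6}. No integer assignment can satisfy these jointly:

  - x + 2y = -18: is a linear equation tying the variables together
  - y < x: bounds one variable relative to another variable
  - y > -6: bounds one variable relative to a constant

Propagating the comparison: x > y and y ≥ -5 give x ≥ -4. Range argument: with x ∈ [-4, ∞], y ∈ [-5, ∞], the left side of the equation is at least -14, but the right side is -18 < -14. No integer solution exists.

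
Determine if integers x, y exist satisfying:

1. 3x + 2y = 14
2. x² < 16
Yes

Take x = 0, y = 7. Substituting into each constraint:
  (1) 3(0) + 2(7) = 14 ✓
  (2) x² = (0)² = 0, and 0 < 16 ✓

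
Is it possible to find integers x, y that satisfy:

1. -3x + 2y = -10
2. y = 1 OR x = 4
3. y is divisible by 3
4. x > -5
No

A contradictory subset is {-3x + 2y = -10, y = 1 OR x = 4, y is divisible by 3}. No integer assignment can satisfy these jointly:

  - -3x + 2y = -10: is a linear equation tying the variables together
  - y = 1 OR x = 4: forces a choice: either y = 1 or x = 4
  - y is divisible by 3: restricts y to multiples of 3

Modular obstruction: writing y = 3y', every remaining term of the linear equation is divisible by 3, so the left side is ≡ 0 (mod 3); but the right side -10 ≡ 2 (mod 3). No integers can satisfy it.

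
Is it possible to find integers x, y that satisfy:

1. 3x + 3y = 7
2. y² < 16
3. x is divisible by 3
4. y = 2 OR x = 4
No

Even the single constraint (3x + 3y = 7) is infeasible over the integers.

  - 3x + 3y = 7: every term on the left is divisible by 3, so the LHS ≡ 0 (mod 3), but the RHS 7 is not — no integer solution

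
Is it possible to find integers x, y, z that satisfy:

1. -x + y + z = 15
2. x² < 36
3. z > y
Yes

Take x = 0, y = 7, z = 8. Substituting into each constraint:
  (1) 0 + 7 + 8 = 15 ✓
  (2) x² = (0)² = 0, and 0 < 36 ✓
  (3) 8 > 7 ✓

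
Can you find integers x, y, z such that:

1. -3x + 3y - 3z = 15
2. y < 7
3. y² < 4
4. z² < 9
Yes

Take x = -5, y = 0, z = 0. Substituting into each constraint:
  (1) -3(-5) + 3(0) - 3(0) = 15 ✓
  (2) 0 < 7 ✓
  (3) y² = (0)² = 0, and 0 < 4 ✓
  (4) z² = (0)² = 0, and 0 < 9 ✓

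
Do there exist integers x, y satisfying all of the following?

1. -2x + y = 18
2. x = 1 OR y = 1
Yes

Take x = 1, y = 20. Substituting into each constraint:
  (1) -2(1) + 20 = 18 ✓
  (2) x = 1, target 1 ✓ (first branch holds)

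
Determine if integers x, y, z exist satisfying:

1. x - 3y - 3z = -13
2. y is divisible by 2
Yes

Take x = -13, y = 0, z = 0. Substituting into each constraint:
  (1) (-13) - 3(0) - 3(0) = -13 ✓
  (2) 0 = 2 × 0, remainder 0 ✓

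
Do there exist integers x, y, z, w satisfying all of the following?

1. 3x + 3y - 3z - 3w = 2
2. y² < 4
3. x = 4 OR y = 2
No

Even the single constraint (3x + 3y - 3z - 3w = 2) is infeasible over the integers.

  - 3x + 3y - 3z - 3w = 2: every term on the left is divisible by 3, so the LHS ≡ 0 (mod 3), but the RHS 2 is not — no integer solution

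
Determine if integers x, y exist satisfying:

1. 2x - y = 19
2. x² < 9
Yes

Take x = 0, y = -19. Substituting into each constraint:
  (1) 2(0) + 19 = 19 ✓
  (2) x² = (0)² = 0, and 0 < 9 ✓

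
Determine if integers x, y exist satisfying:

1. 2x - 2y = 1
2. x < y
No

Even the single constraint (2x - 2y = 1) is infeasible over the integers.

  - 2x - 2y = 1: every term on the left is divisible by 2, so the LHS ≡ 0 (mod 2), but the RHS 1 is not — no integer solution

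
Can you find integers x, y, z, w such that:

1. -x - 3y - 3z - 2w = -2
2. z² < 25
Yes

Take x = 2, y = 0, z = 0, w = 0. Substituting into each constraint:
  (1) (-2) - 3(0) - 3(0) - 2(0) = -2 ✓
  (2) z² = (0)² = 0, and 0 < 25 ✓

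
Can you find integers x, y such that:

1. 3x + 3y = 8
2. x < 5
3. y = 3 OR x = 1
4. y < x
No

Even the single constraint (3x + 3y = 8) is infeasible over the integers.

  - 3x + 3y = 8: every term on the left is divisible by 3, so the LHS ≡ 0 (mod 3), but the RHS 8 is not — no integer solution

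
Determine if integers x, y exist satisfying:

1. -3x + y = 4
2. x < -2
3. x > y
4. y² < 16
No

A contradictory subset is {-3x + y = 4, x < -2, y² < 16}. No integer assignment can satisfy these jointly:

  - -3x + y = 4: is a linear equation tying the variables together
  - x < -2: bounds one variable relative to a constant
  - y² < 16: restricts y to |y| ≤ 3

Range argument: with x ∈ [−∞, -3], y ∈ [-3, 3], the left side of the equation is at least 6, but the right side is 4 < 6. No integer solution exists.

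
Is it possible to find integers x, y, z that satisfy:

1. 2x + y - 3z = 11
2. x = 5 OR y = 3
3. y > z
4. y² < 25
Yes

Take x = 5, y = 1, z = 0. Substituting into each constraint:
  (1) 2(5) + 1 - 3(0) = 11 ✓
  (2) x = 5, target 5 ✓ (first branch holds)
  (3) 1 > 0 ✓
  (4) y² = (1)² = 1, and 1 < 25 ✓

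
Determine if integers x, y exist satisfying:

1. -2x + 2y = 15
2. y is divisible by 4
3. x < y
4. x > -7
No

Even the single constraint (-2x + 2y = 15) is infeasible over the integers.

  - -2x + 2y = 15: every term on the left is divisible by 2, so the LHS ≡ 0 (mod 2), but the RHS 15 is not — no integer solution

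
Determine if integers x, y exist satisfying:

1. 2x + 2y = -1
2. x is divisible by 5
No

Even the single constraint (2x + 2y = -1) is infeasible over the integers.

  - 2x + 2y = -1: every term on the left is divisible by 2, so the LHS ≡ 0 (mod 2), but the RHS -1 is not — no integer solution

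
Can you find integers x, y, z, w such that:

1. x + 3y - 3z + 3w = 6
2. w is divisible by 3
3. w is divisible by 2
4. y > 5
Yes

Take x = 0, y = 6, z = 4, w = 0. Substituting into each constraint:
  (1) 0 + 3(6) - 3(4) + 3(0) = 6 ✓
  (2) 0 = 3 × 0, remainder 0 ✓
  (3) 0 = 2 × 0, remainder 0 ✓
  (4) 6 > 5 ✓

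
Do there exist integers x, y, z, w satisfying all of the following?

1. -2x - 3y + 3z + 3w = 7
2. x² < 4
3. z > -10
Yes

Take x = 1, y = 0, z = 3, w = 0. Substituting into each constraint:
  (1) -2(1) - 3(0) + 3(3) + 3(0) = 7 ✓
  (2) x² = (1)² = 1, and 1 < 4 ✓
  (3) 3 > -10 ✓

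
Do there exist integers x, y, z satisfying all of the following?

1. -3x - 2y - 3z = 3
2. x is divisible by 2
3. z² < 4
Yes

Take x = 0, y = 0, z = -1. Substituting into each constraint:
  (1) -3(0) - 2(0) - 3(-1) = 3 ✓
  (2) 0 = 2 × 0, remainder 0 ✓
  (3) z² = (-1)² = 1, and 1 < 4 ✓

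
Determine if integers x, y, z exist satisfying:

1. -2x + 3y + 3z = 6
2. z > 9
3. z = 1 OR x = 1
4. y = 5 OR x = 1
No

A contradictory subset is {-2x + 3y + 3z = 6, z > 9, z = 1 OR x = 1}. No integer assignment can satisfy these jointly:

  - -2x + 3y + 3z = 6: is a linear equation tying the variables together
  - z > 9: bounds one variable relative to a constant
  - z = 1 OR x = 1: forces a choice: either z = 1 or x = 1

Split on the disjunction (z = 1 OR x = 1):
  • If z = 1: this contradicts the bound z ≥ 10.
  • If x = 1: with x = 1, every remaining term of the linear equation is divisible by 3, so the left side is ≡ 0 (mod 3); but the right side 8 ≡ 2 (mod 3). No integers can satisfy it.
Both branches are infeasible, so the system has no integer solution.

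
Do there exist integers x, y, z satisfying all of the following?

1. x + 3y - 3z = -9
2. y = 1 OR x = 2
Yes

Take x = 0, y = 1, z = 4. Substituting into each constraint:
  (1) 0 + 3(1) - 3(4) = -9 ✓
  (2) y = 1, target 1 ✓ (first branch holds)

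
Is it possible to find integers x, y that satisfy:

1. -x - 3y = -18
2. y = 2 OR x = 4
Yes

Take x = 12, y = 2. Substituting into each constraint:
  (1) (-12) - 3(2) = -18 ✓
  (2) y = 2, target 2 ✓ (first branch holds)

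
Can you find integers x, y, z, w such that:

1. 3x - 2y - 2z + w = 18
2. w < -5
Yes

Take x = 8, y = 0, z = 0, w = -6. Substituting into each constraint:
  (1) 3(8) - 2(0) - 2(0) + (-6) = 18 ✓
  (2) -6 < -5 ✓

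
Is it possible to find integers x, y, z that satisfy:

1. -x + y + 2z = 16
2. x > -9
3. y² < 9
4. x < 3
Yes

Take x = 0, y = 0, z = 8. Substituting into each constraint:
  (1) 0 + 0 + 2(8) = 16 ✓
  (2) 0 > -9 ✓
  (3) y² = (0)² = 0, and 0 < 9 ✓
  (4) 0 < 3 ✓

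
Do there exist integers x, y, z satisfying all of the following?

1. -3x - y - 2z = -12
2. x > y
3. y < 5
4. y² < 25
Yes

Take x = 2, y = 0, z = 3. Substituting into each constraint:
  (1) -3(2) + 0 - 2(3) = -12 ✓
  (2) 2 > 0 ✓
  (3) 0 < 5 ✓
  (4) y² = (0)² = 0, and 0 < 25 ✓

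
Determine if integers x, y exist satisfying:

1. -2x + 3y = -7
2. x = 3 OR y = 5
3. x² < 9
No

The full constraint system is jointly infeasible over the integers. Each constraint and what it forces:

  - -2x + 3y = -7: is a linear equation tying the variables together
  - x = 3 OR y = 5: forces a choice: either x = 3 or y = 5
  - x² < 9: restricts x to |x| ≤ 2

Split on the disjunction (x = 3 OR y = 5):
  • If x = 3: this contradicts x² < 9, which requires |x| ≤ 2.
  • If y = 5: the equation forces x = 11, but x² < 9 requires |x| ≤ 2.
Both branches are infeasible, so the system has no integer solution.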